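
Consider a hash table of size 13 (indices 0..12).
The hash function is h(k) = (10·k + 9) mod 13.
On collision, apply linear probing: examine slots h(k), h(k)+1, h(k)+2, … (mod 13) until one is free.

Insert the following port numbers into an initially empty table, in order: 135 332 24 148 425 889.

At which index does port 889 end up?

10

135 hashes to 7; slot 7 is free => place at 7.
332 hashes to 1; slot 1 is free => place at 1.
24 hashes to 2; slot 2 is free => place at 2.
148 hashes to 7; 7 taken => place at 8.
425 hashes to 8; 8 taken => place at 9.
889 hashes to 7; 7,8,9 taken => place at 10.
Table: [—, 332, 24, —, —, —, —, 135, 148, 425, 889, —, —]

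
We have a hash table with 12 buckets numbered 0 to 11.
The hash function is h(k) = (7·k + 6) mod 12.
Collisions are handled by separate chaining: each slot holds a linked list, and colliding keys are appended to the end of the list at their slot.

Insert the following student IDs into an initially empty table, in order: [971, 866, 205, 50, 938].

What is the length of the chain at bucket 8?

3

Insert 971: h=11, bucket 11 empty → new chain.
Insert 866: h=8, bucket 8 empty → new chain.
Insert 205: h=1, bucket 1 empty → new chain.
Insert 50: h=8, bucket 8 nonempty → append to chain.
Insert 938: h=8, bucket 8 nonempty → append to chain.
Final buckets:
0: _
1: 205
2: _
3: _
4: _
5: _
6: _
7: _
8: 866 -> 50 -> 938
9: _
10: _
11: 971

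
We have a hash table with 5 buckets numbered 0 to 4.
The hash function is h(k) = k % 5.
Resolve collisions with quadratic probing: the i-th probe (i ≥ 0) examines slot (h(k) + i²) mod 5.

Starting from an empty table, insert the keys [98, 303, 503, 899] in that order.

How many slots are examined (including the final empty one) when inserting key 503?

3

Insert 98: h=3, slot 3 empty => index 3.
Insert 303: h=3, slot 3 occupied => index 4.
Insert 503: h=3, slots 3,4 occupied => index 2.
Insert 899: h=4, slot 4 occupied => index 0.
Table: [899, _, 503, 98, 303]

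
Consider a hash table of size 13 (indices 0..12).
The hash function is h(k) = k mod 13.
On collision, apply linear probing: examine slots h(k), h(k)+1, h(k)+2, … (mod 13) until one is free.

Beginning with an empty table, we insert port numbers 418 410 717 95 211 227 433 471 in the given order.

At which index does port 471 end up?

9

Insert 418: h=2, slot 2 empty => index 2.
Insert 410: h=7, slot 7 empty => index 7.
Insert 717: h=2, slot 2 occupied => index 3.
Insert 95: h=4, slot 4 empty => index 4.
Insert 211: h=3, slots 3,4 occupied => index 5.
Insert 227: h=6, slot 6 empty => index 6.
Insert 433: h=4, slots 4,5,6,7 occupied => index 8.
Insert 471: h=3, slots 3,4,5,6,7,8 occupied => index 9.
Table: [∅, ∅, 418, 717, 95, 211, 227, 410, 433, 471, ∅, ∅, ∅]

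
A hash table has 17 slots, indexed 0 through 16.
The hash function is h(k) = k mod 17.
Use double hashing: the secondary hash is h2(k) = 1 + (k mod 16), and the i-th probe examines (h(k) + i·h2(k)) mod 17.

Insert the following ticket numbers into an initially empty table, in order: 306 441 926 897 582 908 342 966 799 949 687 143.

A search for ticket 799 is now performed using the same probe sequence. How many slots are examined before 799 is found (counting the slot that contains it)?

306: h=0 => slot 0
441: h=16 => slot 16
926: h=8 => slot 8
897: h=13 => slot 13
582: h=4 => slot 4
908: h=7 => slot 7
342: h=2 => slot 2
966: h=14 => slot 14
799: h=0, h2=16, probe 0,16,15 => slot 15
949: h=14, h2=6, probe 14,3 => slot 3
687: h=7, h2=16, probe 7,6 => slot 6
143: h=7, h2=16, probe 7,6,5 => slot 5
Table: [306, _, 342, 949, 582, 143, 687, 908, 926, _, _, _, _, 897, 966, 799, 441]
Lookup 799: h=0, h2=16, probe 0,16,15 → found at 15.

3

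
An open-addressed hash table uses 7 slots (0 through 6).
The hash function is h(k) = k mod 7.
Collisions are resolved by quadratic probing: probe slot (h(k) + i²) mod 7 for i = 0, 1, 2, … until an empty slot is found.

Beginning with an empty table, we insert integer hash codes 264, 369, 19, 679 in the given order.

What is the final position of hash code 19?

2

264: h=5 -> slot 5
369: h=5, probe 5,6 -> slot 6
19: h=5, probe 5,6,2 -> slot 2
679: h=0 -> slot 0
Table: [679, -, 19, -, -, 264, 369]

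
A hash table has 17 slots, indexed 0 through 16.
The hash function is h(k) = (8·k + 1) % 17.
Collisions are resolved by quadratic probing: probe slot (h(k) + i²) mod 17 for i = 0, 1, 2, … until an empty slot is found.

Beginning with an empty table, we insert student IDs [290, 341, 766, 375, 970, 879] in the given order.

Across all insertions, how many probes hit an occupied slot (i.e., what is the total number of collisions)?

10

290 hashes to 9; slot 9 is free -> place at 9.
341 hashes to 9; 9 taken -> place at 10.
766 hashes to 9; 9,10 taken -> place at 13.
375 hashes to 9; 9,10,13 taken -> place at 1.
970 hashes to 9; 9,10,13,1 taken -> place at 8.
879 hashes to 12; slot 12 is free -> place at 12.
Table: [_, 375, _, _, _, _, _, _, 970, 290, 341, _, 879, 766, _, _, _]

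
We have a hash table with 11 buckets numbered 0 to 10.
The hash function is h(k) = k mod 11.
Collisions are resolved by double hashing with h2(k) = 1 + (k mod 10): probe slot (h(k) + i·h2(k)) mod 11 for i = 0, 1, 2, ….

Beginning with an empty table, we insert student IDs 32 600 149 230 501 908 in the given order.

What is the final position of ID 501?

Insert 32: h=10, slot 10 empty => index 10.
Insert 600: h=6, slot 6 empty => index 6.
Insert 149: h=6, h2=10, slot 6 occupied => index 5.
Insert 230: h=10, h2=1, slot 10 occupied => index 0.
Insert 501: h=6, h2=2, slot 6 occupied => index 8.
Insert 908: h=6, h2=9, slot 6 occupied => index 4.
Table: [230, ., ., ., 908, 149, 600, ., 501, ., 32]

8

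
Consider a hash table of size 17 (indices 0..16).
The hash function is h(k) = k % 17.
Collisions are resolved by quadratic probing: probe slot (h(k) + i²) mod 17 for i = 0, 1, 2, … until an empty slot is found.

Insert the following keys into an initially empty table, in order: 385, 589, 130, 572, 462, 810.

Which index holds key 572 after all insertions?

3

385: h=11 → slot 11
589: h=11, probe 11,12 → slot 12
130: h=11, probe 11,12,15 → slot 15
572: h=11, probe 11,12,15,3 → slot 3
462: h=3, probe 3,4 → slot 4
810: h=11, probe 11,12,15,3,10 → slot 10
Table: [-, -, -, 572, 462, -, -, -, -, -, 810, 385, 589, -, -, 130, -]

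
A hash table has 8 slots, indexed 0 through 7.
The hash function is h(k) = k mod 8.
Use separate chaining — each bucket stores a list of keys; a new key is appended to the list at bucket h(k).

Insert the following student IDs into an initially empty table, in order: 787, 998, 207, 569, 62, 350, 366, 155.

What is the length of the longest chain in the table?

4

Insert 787: h=3, bucket 3 empty → new chain.
Insert 998: h=6, bucket 6 empty → new chain.
Insert 207: h=7, bucket 7 empty → new chain.
Insert 569: h=1, bucket 1 empty → new chain.
Insert 62: h=6, bucket 6 nonempty → append to chain.
Insert 350: h=6, bucket 6 nonempty → append to chain.
Insert 366: h=6, bucket 6 nonempty → append to chain.
Insert 155: h=3, bucket 3 nonempty → append to chain.
Final buckets:
0: ∅
1: 569
2: ∅
3: 787 -> 155
4: ∅
5: ∅
6: 998 -> 62 -> 350 -> 366
7: 207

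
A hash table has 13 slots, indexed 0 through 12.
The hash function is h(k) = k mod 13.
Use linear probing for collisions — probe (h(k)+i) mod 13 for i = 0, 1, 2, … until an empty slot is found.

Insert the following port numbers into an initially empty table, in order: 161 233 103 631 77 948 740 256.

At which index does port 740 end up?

3

161: h=5 -> slot 5
233: h=12 -> slot 12
103: h=12, probe 12,0 -> slot 0
631: h=7 -> slot 7
77: h=12, probe 12,0,1 -> slot 1
948: h=12, probe 12,0,1,2 -> slot 2
740: h=12, probe 12,0,1,2,3 -> slot 3
256: h=9 -> slot 9
Table: [103, 77, 948, 740, ∅, 161, ∅, 631, ∅, 256, ∅, ∅, 233]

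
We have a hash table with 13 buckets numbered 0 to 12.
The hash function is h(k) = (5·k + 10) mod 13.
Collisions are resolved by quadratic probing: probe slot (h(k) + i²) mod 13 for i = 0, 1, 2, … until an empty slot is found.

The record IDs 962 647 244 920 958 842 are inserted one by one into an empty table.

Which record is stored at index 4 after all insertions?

842

962: h=10 => slot 10
647: h=8 => slot 8
244: h=8, probe 8,9 => slot 9
920: h=8, probe 8,9,12 => slot 12
958: h=3 => slot 3
842: h=8, probe 8,9,12,4 => slot 4
Table: [∅, ∅, ∅, 958, 842, ∅, ∅, ∅, 647, 244, 962, ∅, 920]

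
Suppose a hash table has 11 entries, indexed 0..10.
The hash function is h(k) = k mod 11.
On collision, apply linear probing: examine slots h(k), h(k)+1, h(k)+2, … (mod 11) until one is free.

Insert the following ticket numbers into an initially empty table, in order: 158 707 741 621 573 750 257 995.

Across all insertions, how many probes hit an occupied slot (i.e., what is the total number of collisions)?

8

Insert 158: h=4, slot 4 empty → index 4.
Insert 707: h=3, slot 3 empty → index 3.
Insert 741: h=4, slot 4 occupied → index 5.
Insert 621: h=5, slot 5 occupied → index 6.
Insert 573: h=1, slot 1 empty → index 1.
Insert 750: h=2, slot 2 empty → index 2.
Insert 257: h=4, slots 4,5,6 occupied → index 7.
Insert 995: h=5, slots 5,6,7 occupied → index 8.
Table: [—, 573, 750, 707, 158, 741, 621, 257, 995, —, —]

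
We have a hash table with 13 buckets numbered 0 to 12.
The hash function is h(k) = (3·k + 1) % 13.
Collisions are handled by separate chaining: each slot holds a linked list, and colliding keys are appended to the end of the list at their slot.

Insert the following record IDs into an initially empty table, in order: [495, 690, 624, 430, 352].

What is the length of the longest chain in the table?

4

495 → bucket 4
690 → bucket 4 (collision)
624 → bucket 1
430 → bucket 4 (collision)
352 → bucket 4 (collision)
Final buckets:
0: —
1: 624
2: —
3: —
4: 495 -> 690 -> 430 -> 352
5: —
6: —
7: —
8: —
9: —
10: —
11: —
12: —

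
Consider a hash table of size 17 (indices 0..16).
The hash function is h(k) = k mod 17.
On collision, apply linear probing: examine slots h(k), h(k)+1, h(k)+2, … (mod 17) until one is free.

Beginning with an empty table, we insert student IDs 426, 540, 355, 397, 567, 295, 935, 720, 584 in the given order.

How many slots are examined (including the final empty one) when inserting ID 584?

5

426: h=1 → slot 1
540: h=13 → slot 13
355: h=15 → slot 15
397: h=6 → slot 6
567: h=6, probe 6,7 → slot 7
295: h=6, probe 6,7,8 → slot 8
935: h=0 → slot 0
720: h=6, probe 6,7,8,9 → slot 9
584: h=6, probe 6,7,8,9,10 → slot 10
Table: [935, 426, ∅, ∅, ∅, ∅, 397, 567, 295, 720, 584, ∅, ∅, 540, ∅, 355, ∅]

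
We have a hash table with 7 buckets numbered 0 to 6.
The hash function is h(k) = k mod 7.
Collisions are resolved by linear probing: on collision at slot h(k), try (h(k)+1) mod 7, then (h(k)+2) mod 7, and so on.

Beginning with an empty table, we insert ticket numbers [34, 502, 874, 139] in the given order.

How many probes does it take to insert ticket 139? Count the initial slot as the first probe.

Insert 34: h=6, slot 6 empty → index 6.
Insert 502: h=5, slot 5 empty → index 5.
Insert 874: h=6, slot 6 occupied → index 0.
Insert 139: h=6, slots 6,0 occupied → index 1.
Table: [874, 139, _, _, _, 502, 34]

3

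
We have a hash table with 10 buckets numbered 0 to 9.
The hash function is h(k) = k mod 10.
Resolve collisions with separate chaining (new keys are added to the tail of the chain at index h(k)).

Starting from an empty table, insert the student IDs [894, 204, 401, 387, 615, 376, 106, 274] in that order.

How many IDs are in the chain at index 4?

3

Insert 894: h=4, bucket 4 empty -> new chain.
Insert 204: h=4, bucket 4 nonempty -> append to chain.
Insert 401: h=1, bucket 1 empty -> new chain.
Insert 387: h=7, bucket 7 empty -> new chain.
Insert 615: h=5, bucket 5 empty -> new chain.
Insert 376: h=6, bucket 6 empty -> new chain.
Insert 106: h=6, bucket 6 nonempty -> append to chain.
Insert 274: h=4, bucket 4 nonempty -> append to chain.
Final buckets:
0: ∅
1: 401
2: ∅
3: ∅
4: 894 -> 204 -> 274
5: 615
6: 376 -> 106
7: 387
8: ∅
9: ∅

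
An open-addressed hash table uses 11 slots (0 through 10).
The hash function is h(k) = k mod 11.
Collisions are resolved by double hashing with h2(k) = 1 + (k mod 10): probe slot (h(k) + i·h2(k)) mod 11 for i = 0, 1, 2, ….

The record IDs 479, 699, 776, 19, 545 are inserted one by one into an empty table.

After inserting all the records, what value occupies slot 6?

479

Insert 479: h=6, slot 6 empty => index 6.
Insert 699: h=6, h2=10, slot 6 occupied => index 5.
Insert 776: h=6, h2=7, slot 6 occupied => index 2.
Insert 19: h=8, slot 8 empty => index 8.
Insert 545: h=6, h2=6, slot 6 occupied => index 1.
Table: [—, 545, 776, —, —, 699, 479, —, 19, —, —]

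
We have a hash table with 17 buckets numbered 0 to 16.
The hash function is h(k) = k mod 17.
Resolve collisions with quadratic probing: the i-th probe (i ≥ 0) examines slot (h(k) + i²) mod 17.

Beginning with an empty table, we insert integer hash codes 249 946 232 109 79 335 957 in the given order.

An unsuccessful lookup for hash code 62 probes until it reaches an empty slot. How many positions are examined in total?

5

249 hashes to 11; slot 11 is free → place at 11.
946 hashes to 11; 11 taken → place at 12.
232 hashes to 11; 11,12 taken → place at 15.
109 hashes to 7; slot 7 is free → place at 7.
79 hashes to 11; 11,12,15 taken → place at 3.
335 hashes to 12; 12 taken → place at 13.
957 hashes to 5; slot 5 is free → place at 5.
Table: [_, _, _, 79, _, 957, _, 109, _, _, _, 249, 946, 335, _, 232, _]
Lookup 62: h=11, probe 11,12,15,3,10 → slot 10 empty, not found.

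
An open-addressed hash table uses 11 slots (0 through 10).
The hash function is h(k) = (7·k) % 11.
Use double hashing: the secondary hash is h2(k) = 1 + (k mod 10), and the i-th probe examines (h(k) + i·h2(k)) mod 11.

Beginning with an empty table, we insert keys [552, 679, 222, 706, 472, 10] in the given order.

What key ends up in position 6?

222

552 hashes to 3; slot 3 is free => place at 3.
679 hashes to 1; slot 1 is free => place at 1.
222 hashes to 3, h2=3; 3 taken => place at 6.
706 hashes to 3, h2=7; 3 taken => place at 10.
472 hashes to 4; slot 4 is free => place at 4.
10 hashes to 4, h2=1; 4 taken => place at 5.
Table: [-, 679, -, 552, 472, 10, 222, -, -, -, 706]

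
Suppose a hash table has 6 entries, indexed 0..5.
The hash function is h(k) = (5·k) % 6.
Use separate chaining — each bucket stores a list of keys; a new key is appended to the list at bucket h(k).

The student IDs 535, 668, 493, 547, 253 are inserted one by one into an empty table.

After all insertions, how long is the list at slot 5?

4

535 -> bucket 5
668 -> bucket 4
493 -> bucket 5 (collision)
547 -> bucket 5 (collision)
253 -> bucket 5 (collision)
Final buckets:
0: ∅
1: ∅
2: ∅
3: ∅
4: 668
5: 535 -> 493 -> 547 -> 253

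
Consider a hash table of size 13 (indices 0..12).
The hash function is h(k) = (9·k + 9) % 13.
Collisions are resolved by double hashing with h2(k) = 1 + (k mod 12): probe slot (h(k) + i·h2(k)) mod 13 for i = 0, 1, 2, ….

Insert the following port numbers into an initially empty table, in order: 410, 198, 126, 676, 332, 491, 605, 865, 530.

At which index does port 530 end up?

410: h=7 => slot 7
198: h=10 => slot 10
126: h=12 => slot 12
676: h=9 => slot 9
332: h=7, h2=9, probe 7,3 => slot 3
491: h=8 => slot 8
605: h=7, h2=6, probe 7,0 => slot 0
865: h=7, h2=2, probe 7,9,11 => slot 11
530: h=8, h2=3, probe 8,11,1 => slot 1
Table: [605, 530, ., 332, ., ., ., 410, 491, 676, 198, 865, 126]

1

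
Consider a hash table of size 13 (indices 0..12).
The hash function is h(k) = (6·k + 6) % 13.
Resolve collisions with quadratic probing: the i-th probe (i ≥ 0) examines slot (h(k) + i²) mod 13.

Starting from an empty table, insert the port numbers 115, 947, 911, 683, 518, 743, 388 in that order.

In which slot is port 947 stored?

8

Insert 115: h=7, slot 7 empty → index 7.
Insert 947: h=7, slot 7 occupied → index 8.
Insert 911: h=12, slot 12 empty → index 12.
Insert 683: h=9, slot 9 empty → index 9.
Insert 518: h=7, slots 7,8 occupied → index 11.
Insert 743: h=5, slot 5 empty → index 5.
Insert 388: h=7, slots 7,8,11 occupied → index 3.
Table: [—, —, —, 388, —, 743, —, 115, 947, 683, —, 518, 911]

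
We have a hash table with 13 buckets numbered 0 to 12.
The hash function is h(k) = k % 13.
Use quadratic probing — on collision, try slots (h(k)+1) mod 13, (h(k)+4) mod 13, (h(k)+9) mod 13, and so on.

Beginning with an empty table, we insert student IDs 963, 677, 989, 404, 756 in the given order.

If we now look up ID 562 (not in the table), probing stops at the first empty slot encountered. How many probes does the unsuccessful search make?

963 hashes to 1; slot 1 is free -> place at 1.
677 hashes to 1; 1 taken -> place at 2.
989 hashes to 1; 1,2 taken -> place at 5.
404 hashes to 1; 1,2,5 taken -> place at 10.
756 hashes to 2; 2 taken -> place at 3.
Table: [-, 963, 677, 756, -, 989, -, -, -, -, 404, -, -]
Lookup 562: h=3, probe 3,4 → slot 4 empty, not found.

2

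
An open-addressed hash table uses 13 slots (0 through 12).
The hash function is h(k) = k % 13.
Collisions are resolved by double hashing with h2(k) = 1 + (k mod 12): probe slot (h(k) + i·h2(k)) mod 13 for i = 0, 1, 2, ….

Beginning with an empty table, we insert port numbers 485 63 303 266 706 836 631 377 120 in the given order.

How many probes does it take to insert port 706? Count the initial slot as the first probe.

2

485: h=4 => slot 4
63: h=11 => slot 11
303: h=4, h2=4, probe 4,8 => slot 8
266: h=6 => slot 6
706: h=4, h2=11, probe 4,2 => slot 2
836: h=4, h2=9, probe 4,0 => slot 0
631: h=7 => slot 7
377: h=0, h2=6, probe 0,6,12 => slot 12
120: h=3 => slot 3
Table: [836, ∅, 706, 120, 485, ∅, 266, 631, 303, ∅, ∅, 63, 377]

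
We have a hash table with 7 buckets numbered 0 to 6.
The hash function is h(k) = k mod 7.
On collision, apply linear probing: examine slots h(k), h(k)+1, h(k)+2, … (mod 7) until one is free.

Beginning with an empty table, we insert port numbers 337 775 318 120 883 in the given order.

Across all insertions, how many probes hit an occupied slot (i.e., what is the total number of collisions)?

337 hashes to 1; slot 1 is free => place at 1.
775 hashes to 5; slot 5 is free => place at 5.
318 hashes to 3; slot 3 is free => place at 3.
120 hashes to 1; 1 taken => place at 2.
883 hashes to 1; 1,2,3 taken => place at 4.
Table: [—, 337, 120, 318, 883, 775, —]

4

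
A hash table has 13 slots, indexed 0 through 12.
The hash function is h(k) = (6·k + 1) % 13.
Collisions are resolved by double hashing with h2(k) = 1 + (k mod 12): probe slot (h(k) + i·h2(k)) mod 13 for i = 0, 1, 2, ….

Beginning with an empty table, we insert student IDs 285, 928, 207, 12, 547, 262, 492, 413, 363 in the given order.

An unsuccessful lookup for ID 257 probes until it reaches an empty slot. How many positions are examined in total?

7

Insert 285: h=8, slot 8 empty -> index 8.
Insert 928: h=5, slot 5 empty -> index 5.
Insert 207: h=8, h2=4, slot 8 occupied -> index 12.
Insert 12: h=8, h2=1, slot 8 occupied -> index 9.
Insert 547: h=7, slot 7 empty -> index 7.
Insert 262: h=0, slot 0 empty -> index 0.
Insert 492: h=2, slot 2 empty -> index 2.
Insert 413: h=9, h2=6, slots 9,2,8 occupied -> index 1.
Insert 363: h=8, h2=4, slots 8,12 occupied -> index 3.
Table: [262, 413, 492, 363, -, 928, -, 547, 285, 12, -, -, 207]
Lookup 257: h=9, h2=6, probe 9,2,8,1,7,0,6 → slot 6 empty, not found.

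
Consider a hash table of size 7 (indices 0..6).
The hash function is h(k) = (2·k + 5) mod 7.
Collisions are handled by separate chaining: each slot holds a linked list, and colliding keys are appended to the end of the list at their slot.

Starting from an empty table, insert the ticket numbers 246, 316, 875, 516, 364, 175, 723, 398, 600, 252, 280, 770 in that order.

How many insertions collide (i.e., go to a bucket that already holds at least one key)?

Insert 246: h=0, bucket 0 empty -> new chain.
Insert 316: h=0, bucket 0 nonempty -> append to chain.
Insert 875: h=5, bucket 5 empty -> new chain.
Insert 516: h=1, bucket 1 empty -> new chain.
Insert 364: h=5, bucket 5 nonempty -> append to chain.
Insert 175: h=5, bucket 5 nonempty -> append to chain.
Insert 723: h=2, bucket 2 empty -> new chain.
Insert 398: h=3, bucket 3 empty -> new chain.
Insert 600: h=1, bucket 1 nonempty -> append to chain.
Insert 252: h=5, bucket 5 nonempty -> append to chain.
Insert 280: h=5, bucket 5 nonempty -> append to chain.
Insert 770: h=5, bucket 5 nonempty -> append to chain.
Final buckets:
0: 246 -> 316
1: 516 -> 600
2: 723
3: 398
4: -
5: 875 -> 364 -> 175 -> 252 -> 280 -> 770
6: -

7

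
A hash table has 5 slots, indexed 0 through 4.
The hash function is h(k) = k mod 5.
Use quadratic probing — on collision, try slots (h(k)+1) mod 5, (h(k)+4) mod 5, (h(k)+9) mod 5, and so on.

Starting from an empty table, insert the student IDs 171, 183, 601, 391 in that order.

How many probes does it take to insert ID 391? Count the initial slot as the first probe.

3

171: h=1 => slot 1
183: h=3 => slot 3
601: h=1, probe 1,2 => slot 2
391: h=1, probe 1,2,0 => slot 0
Table: [391, 171, 601, 183, -]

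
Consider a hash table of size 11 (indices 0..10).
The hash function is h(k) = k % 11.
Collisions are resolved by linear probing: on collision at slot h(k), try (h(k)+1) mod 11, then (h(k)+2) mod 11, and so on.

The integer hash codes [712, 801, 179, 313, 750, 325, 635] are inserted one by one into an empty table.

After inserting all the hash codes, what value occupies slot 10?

712 hashes to 8; slot 8 is free => place at 8.
801 hashes to 9; slot 9 is free => place at 9.
179 hashes to 3; slot 3 is free => place at 3.
313 hashes to 5; slot 5 is free => place at 5.
750 hashes to 2; slot 2 is free => place at 2.
325 hashes to 6; slot 6 is free => place at 6.
635 hashes to 8; 8,9 taken => place at 10.
Table: [-, -, 750, 179, -, 313, 325, -, 712, 801, 635]

635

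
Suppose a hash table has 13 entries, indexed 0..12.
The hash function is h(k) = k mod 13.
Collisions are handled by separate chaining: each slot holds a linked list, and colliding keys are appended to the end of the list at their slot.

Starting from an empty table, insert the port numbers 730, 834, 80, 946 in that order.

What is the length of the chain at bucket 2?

730 -> bucket 2
834 -> bucket 2 (collision)
80 -> bucket 2 (collision)
946 -> bucket 10
Final buckets:
0: -
1: -
2: 730 -> 834 -> 80
3: -
4: -
5: -
6: -
7: -
8: -
9: -
10: 946
11: -
12: -

3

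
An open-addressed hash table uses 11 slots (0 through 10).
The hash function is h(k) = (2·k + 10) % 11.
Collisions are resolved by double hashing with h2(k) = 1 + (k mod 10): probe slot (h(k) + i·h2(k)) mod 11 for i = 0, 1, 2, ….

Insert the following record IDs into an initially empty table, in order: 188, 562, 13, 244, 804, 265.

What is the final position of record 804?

6

188 hashes to 1; slot 1 is free => place at 1.
562 hashes to 1, h2=3; 1 taken => place at 4.
13 hashes to 3; slot 3 is free => place at 3.
244 hashes to 3, h2=5; 3 taken => place at 8.
804 hashes to 1, h2=5; 1 taken => place at 6.
265 hashes to 1, h2=6; 1 taken => place at 7.
Table: [_, 188, _, 13, 562, _, 804, 265, 244, _, _]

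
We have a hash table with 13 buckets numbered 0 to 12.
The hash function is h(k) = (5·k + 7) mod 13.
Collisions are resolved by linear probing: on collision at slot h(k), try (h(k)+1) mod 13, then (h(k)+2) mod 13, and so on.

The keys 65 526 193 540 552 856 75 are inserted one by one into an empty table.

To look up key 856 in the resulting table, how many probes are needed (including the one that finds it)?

4

65 hashes to 7; slot 7 is free => place at 7.
526 hashes to 11; slot 11 is free => place at 11.
193 hashes to 10; slot 10 is free => place at 10.
540 hashes to 3; slot 3 is free => place at 3.
552 hashes to 11; 11 taken => place at 12.
856 hashes to 10; 10,11,12 taken => place at 0.
75 hashes to 5; slot 5 is free => place at 5.
Table: [856, ∅, ∅, 540, ∅, 75, ∅, 65, ∅, ∅, 193, 526, 552]
Lookup 856: h=10, probe 10,11,12,0 → found at 0.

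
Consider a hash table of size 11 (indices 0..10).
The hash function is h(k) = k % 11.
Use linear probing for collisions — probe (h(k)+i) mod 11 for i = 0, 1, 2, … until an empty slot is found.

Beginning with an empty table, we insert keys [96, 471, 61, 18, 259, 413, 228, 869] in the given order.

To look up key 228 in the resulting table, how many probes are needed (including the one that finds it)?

96: h=8 → slot 8
471: h=9 → slot 9
61: h=6 → slot 6
18: h=7 → slot 7
259: h=6, probe 6,7,8,9,10 → slot 10
413: h=6, probe 6,7,8,9,10,0 → slot 0
228: h=8, probe 8,9,10,0,1 → slot 1
869: h=0, probe 0,1,2 → slot 2
Table: [413, 228, 869, ., ., ., 61, 18, 96, 471, 259]
Lookup 228: h=8, probe 8,9,10,0,1 → found at 1.

5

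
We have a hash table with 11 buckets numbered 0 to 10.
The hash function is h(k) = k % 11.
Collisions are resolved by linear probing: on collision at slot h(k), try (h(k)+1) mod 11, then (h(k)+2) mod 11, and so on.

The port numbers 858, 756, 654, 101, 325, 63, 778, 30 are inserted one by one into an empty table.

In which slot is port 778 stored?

858 hashes to 0; slot 0 is free → place at 0.
756 hashes to 8; slot 8 is free → place at 8.
654 hashes to 5; slot 5 is free → place at 5.
101 hashes to 2; slot 2 is free → place at 2.
325 hashes to 6; slot 6 is free → place at 6.
63 hashes to 8; 8 taken → place at 9.
778 hashes to 8; 8,9 taken → place at 10.
30 hashes to 8; 8,9,10,0 taken → place at 1.
Table: [858, 30, 101, ., ., 654, 325, ., 756, 63, 778]

10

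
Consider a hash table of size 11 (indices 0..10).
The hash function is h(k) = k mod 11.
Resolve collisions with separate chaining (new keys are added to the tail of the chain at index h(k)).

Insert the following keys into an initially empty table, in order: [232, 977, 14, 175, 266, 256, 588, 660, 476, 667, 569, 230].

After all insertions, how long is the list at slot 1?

232 → bucket 1
977 → bucket 9
14 → bucket 3
175 → bucket 10
266 → bucket 2
256 → bucket 3 (collision)
588 → bucket 5
660 → bucket 0
476 → bucket 3 (collision)
667 → bucket 7
569 → bucket 8
230 → bucket 10 (collision)
Final buckets:
0: 660
1: 232
2: 266
3: 14 -> 256 -> 476
4: ∅
5: 588
6: ∅
7: 667
8: 569
9: 977
10: 175 -> 230

1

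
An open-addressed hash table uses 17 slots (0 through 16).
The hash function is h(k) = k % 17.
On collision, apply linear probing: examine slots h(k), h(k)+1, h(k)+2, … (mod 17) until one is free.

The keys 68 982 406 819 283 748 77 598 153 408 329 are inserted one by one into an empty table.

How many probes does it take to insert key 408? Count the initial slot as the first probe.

6

68: h=0 → slot 0
982: h=13 → slot 13
406: h=15 → slot 15
819: h=3 → slot 3
283: h=11 → slot 11
748: h=0, probe 0,1 → slot 1
77: h=9 → slot 9
598: h=3, probe 3,4 → slot 4
153: h=0, probe 0,1,2 → slot 2
408: h=0, probe 0,1,2,3,4,5 → slot 5
329: h=6 → slot 6
Table: [68, 748, 153, 819, 598, 408, 329, —, —, 77, —, 283, —, 982, —, 406, —]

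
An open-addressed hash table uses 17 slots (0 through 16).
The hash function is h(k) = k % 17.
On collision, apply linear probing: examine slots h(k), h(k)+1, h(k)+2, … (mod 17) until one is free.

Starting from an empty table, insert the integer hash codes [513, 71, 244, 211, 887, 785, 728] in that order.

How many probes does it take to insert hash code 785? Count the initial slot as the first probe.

6

513 hashes to 3; slot 3 is free → place at 3.
71 hashes to 3; 3 taken → place at 4.
244 hashes to 6; slot 6 is free → place at 6.
211 hashes to 7; slot 7 is free → place at 7.
887 hashes to 3; 3,4 taken → place at 5.
785 hashes to 3; 3,4,5,6,7 taken → place at 8.
728 hashes to 14; slot 14 is free → place at 14.
Table: [., ., ., 513, 71, 887, 244, 211, 785, ., ., ., ., ., 728, ., .]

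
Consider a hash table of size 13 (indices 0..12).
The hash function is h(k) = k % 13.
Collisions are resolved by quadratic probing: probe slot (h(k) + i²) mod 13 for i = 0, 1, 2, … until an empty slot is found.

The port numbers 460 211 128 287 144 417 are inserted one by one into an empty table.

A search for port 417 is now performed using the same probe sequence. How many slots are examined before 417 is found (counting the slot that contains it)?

460: h=5 => slot 5
211: h=3 => slot 3
128: h=11 => slot 11
287: h=1 => slot 1
144: h=1, probe 1,2 => slot 2
417: h=1, probe 1,2,5,10 => slot 10
Table: [-, 287, 144, 211, -, 460, -, -, -, -, 417, 128, -]
Lookup 417: h=1, probe 1,2,5,10 → found at 10.

4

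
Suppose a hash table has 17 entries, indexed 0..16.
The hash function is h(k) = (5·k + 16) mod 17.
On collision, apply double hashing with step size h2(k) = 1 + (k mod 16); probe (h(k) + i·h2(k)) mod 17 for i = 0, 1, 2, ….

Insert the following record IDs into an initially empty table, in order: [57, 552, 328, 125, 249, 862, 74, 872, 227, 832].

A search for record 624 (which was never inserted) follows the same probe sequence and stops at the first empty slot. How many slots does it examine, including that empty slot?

57: h=12 → slot 12
552: h=5 → slot 5
328: h=7 → slot 7
125: h=12, h2=14, probe 12,9 → slot 9
249: h=3 → slot 3
862: h=8 → slot 8
74: h=12, h2=11, probe 12,6 → slot 6
872: h=7, h2=9, probe 7,16 → slot 16
227: h=12, h2=4, probe 12,16,3,7,11 → slot 11
832: h=11, h2=1, probe 11,12,13 → slot 13
Table: [., ., ., 249, ., 552, 74, 328, 862, 125, ., 227, 57, 832, ., ., 872]
Lookup 624: h=8, h2=1, probe 8,9,10 → slot 10 empty, not found.

3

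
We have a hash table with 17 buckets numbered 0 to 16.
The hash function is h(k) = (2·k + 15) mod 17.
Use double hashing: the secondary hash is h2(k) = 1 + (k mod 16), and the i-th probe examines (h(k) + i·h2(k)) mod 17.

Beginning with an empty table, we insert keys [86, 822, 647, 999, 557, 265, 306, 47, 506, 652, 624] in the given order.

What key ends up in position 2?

652

86: h=0 -> slot 0
822: h=10 -> slot 10
647: h=0, h2=8, probe 0,8 -> slot 8
999: h=7 -> slot 7
557: h=7, h2=14, probe 7,4 -> slot 4
265: h=1 -> slot 1
306: h=15 -> slot 15
47: h=7, h2=16, probe 7,6 -> slot 6
506: h=7, h2=11, probe 7,1,12 -> slot 12
652: h=10, h2=13, probe 10,6,2 -> slot 2
624: h=5 -> slot 5
Table: [86, 265, 652, _, 557, 624, 47, 999, 647, _, 822, _, 506, _, _, 306, _]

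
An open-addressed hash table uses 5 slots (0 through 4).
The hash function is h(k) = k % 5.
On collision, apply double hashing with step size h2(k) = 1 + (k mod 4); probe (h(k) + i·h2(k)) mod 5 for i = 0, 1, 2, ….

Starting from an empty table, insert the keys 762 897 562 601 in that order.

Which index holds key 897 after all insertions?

762 hashes to 2; slot 2 is free → place at 2.
897 hashes to 2, h2=2; 2 taken → place at 4.
562 hashes to 2, h2=3; 2 taken → place at 0.
601 hashes to 1; slot 1 is free → place at 1.
Table: [562, 601, 762, -, 897]

4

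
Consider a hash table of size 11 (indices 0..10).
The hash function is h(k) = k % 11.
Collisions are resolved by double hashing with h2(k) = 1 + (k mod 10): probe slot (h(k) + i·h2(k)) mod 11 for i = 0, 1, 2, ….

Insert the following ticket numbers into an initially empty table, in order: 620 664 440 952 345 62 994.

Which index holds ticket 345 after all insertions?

Insert 620: h=4, slot 4 empty → index 4.
Insert 664: h=4, h2=5, slot 4 occupied → index 9.
Insert 440: h=0, slot 0 empty → index 0.
Insert 952: h=6, slot 6 empty → index 6.
Insert 345: h=4, h2=6, slot 4 occupied → index 10.
Insert 62: h=7, slot 7 empty → index 7.
Insert 994: h=4, h2=5, slots 4,9 occupied → index 3.
Table: [440, -, -, 994, 620, -, 952, 62, -, 664, 345]

10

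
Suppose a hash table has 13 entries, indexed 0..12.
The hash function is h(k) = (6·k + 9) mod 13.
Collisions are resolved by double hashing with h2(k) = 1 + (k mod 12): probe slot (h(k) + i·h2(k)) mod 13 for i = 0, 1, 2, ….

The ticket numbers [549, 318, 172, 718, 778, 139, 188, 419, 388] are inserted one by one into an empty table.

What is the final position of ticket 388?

7

549: h=1 => slot 1
318: h=6 => slot 6
172: h=1, h2=5, probe 1,6,11 => slot 11
718: h=1, h2=11, probe 1,12 => slot 12
778: h=10 => slot 10
139: h=11, h2=8, probe 11,6,1,9 => slot 9
188: h=6, h2=9, probe 6,2 => slot 2
419: h=1, h2=12, probe 1,0 => slot 0
388: h=10, h2=5, probe 10,2,7 => slot 7
Table: [419, 549, 188, -, -, -, 318, 388, -, 139, 778, 172, 718]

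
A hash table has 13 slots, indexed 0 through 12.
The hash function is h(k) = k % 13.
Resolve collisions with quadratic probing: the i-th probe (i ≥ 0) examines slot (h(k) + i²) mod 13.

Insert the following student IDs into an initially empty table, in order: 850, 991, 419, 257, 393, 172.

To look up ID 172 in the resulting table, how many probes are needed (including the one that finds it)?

Insert 850: h=5, slot 5 empty → index 5.
Insert 991: h=3, slot 3 empty → index 3.
Insert 419: h=3, slot 3 occupied → index 4.
Insert 257: h=10, slot 10 empty → index 10.
Insert 393: h=3, slots 3,4 occupied → index 7.
Insert 172: h=3, slots 3,4,7 occupied → index 12.
Table: [., ., ., 991, 419, 850, ., 393, ., ., 257, ., 172]
Lookup 172: h=3, probe 3,4,7,12 → found at 12.

4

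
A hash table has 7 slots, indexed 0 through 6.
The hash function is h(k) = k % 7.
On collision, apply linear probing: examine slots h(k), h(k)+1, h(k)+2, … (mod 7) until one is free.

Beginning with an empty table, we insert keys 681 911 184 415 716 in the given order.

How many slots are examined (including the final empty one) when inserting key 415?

3

Insert 681: h=2, slot 2 empty -> index 2.
Insert 911: h=1, slot 1 empty -> index 1.
Insert 184: h=2, slot 2 occupied -> index 3.
Insert 415: h=2, slots 2,3 occupied -> index 4.
Insert 716: h=2, slots 2,3,4 occupied -> index 5.
Table: [_, 911, 681, 184, 415, 716, _]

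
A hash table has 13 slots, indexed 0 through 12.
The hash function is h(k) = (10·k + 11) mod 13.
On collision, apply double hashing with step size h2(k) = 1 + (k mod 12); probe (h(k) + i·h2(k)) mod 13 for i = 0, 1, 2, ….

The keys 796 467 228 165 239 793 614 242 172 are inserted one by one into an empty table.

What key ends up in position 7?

796: h=2 → slot 2
467: h=1 → slot 1
228: h=3 → slot 3
165: h=10 → slot 10
239: h=9 → slot 9
793: h=11 → slot 11
614: h=2, h2=3, probe 2,5 → slot 5
242: h=0 → slot 0
172: h=2, h2=5, probe 2,7 → slot 7
Table: [242, 467, 796, 228, ., 614, ., 172, ., 239, 165, 793, .]

172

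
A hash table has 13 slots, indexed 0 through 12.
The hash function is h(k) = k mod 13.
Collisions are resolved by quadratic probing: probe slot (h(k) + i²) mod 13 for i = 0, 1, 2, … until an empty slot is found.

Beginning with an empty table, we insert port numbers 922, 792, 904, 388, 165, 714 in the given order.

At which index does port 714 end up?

3

922 hashes to 12; slot 12 is free -> place at 12.
792 hashes to 12; 12 taken -> place at 0.
904 hashes to 7; slot 7 is free -> place at 7.
388 hashes to 11; slot 11 is free -> place at 11.
165 hashes to 9; slot 9 is free -> place at 9.
714 hashes to 12; 12,0 taken -> place at 3.
Table: [792, ∅, ∅, 714, ∅, ∅, ∅, 904, ∅, 165, ∅, 388, 922]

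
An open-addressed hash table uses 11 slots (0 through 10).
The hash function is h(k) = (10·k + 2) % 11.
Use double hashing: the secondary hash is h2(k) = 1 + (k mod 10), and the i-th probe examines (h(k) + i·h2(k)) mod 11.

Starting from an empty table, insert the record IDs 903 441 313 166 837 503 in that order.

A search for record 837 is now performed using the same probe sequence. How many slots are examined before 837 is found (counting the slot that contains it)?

2

Insert 903: h=1, slot 1 empty → index 1.
Insert 441: h=1, h2=2, slot 1 occupied → index 3.
Insert 313: h=8, slot 8 empty → index 8.
Insert 166: h=1, h2=7, slots 1,8 occupied → index 4.
Insert 837: h=1, h2=8, slot 1 occupied → index 9.
Insert 503: h=5, slot 5 empty → index 5.
Table: [—, 903, —, 441, 166, 503, —, —, 313, 837, —]
Lookup 837: h=1, h2=8, probe 1,9 → found at 9.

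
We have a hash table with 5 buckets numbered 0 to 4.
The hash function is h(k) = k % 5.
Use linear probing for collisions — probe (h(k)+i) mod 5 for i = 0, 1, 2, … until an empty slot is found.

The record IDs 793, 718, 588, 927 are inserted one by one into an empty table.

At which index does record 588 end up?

0

793 hashes to 3; slot 3 is free → place at 3.
718 hashes to 3; 3 taken → place at 4.
588 hashes to 3; 3,4 taken → place at 0.
927 hashes to 2; slot 2 is free → place at 2.
Table: [588, ∅, 927, 793, 718]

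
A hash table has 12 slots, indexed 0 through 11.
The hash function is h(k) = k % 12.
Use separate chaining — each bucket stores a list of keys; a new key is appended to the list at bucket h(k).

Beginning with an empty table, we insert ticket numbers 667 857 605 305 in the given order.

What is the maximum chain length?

667 -> bucket 7
857 -> bucket 5
605 -> bucket 5 (collision)
305 -> bucket 5 (collision)
Final buckets:
0: —
1: —
2: —
3: —
4: —
5: 857 -> 605 -> 305
6: —
7: 667
8: —
9: —
10: —
11: —

3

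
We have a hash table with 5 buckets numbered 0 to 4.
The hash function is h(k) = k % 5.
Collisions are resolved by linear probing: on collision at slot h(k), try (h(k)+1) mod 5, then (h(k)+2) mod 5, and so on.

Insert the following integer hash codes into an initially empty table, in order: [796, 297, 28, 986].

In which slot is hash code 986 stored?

Insert 796: h=1, slot 1 empty -> index 1.
Insert 297: h=2, slot 2 empty -> index 2.
Insert 28: h=3, slot 3 empty -> index 3.
Insert 986: h=1, slots 1,2,3 occupied -> index 4.
Table: [_, 796, 297, 28, 986]

4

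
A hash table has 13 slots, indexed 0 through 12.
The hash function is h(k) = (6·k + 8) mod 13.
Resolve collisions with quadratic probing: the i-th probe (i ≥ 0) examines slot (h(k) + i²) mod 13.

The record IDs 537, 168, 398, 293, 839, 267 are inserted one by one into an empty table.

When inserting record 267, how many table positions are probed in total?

537: h=6 => slot 6
168: h=2 => slot 2
398: h=4 => slot 4
293: h=11 => slot 11
839: h=11, probe 11,12 => slot 12
267: h=11, probe 11,12,2,7 => slot 7
Table: [-, -, 168, -, 398, -, 537, 267, -, -, -, 293, 839]

4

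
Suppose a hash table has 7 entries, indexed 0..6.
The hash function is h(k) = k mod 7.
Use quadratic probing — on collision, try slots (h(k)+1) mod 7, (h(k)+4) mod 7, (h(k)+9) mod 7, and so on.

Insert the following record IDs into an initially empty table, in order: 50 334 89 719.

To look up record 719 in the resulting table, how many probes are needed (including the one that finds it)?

3

50: h=1 => slot 1
334: h=5 => slot 5
89: h=5, probe 5,6 => slot 6
719: h=5, probe 5,6,2 => slot 2
Table: [—, 50, 719, —, —, 334, 89]
Lookup 719: h=5, probe 5,6,2 → found at 2.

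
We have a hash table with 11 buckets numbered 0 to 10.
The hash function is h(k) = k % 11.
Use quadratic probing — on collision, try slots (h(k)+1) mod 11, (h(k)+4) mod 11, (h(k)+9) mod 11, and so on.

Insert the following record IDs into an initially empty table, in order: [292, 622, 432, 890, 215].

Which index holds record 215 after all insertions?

4

292 hashes to 6; slot 6 is free -> place at 6.
622 hashes to 6; 6 taken -> place at 7.
432 hashes to 3; slot 3 is free -> place at 3.
890 hashes to 10; slot 10 is free -> place at 10.
215 hashes to 6; 6,7,10 taken -> place at 4.
Table: [—, —, —, 432, 215, —, 292, 622, —, —, 890]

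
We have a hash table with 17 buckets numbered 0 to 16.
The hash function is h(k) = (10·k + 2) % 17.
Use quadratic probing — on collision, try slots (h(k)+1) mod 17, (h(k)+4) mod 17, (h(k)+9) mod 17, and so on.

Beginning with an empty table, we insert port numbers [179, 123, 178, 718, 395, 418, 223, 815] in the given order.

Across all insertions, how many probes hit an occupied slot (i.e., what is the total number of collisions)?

179 hashes to 7; slot 7 is free → place at 7.
123 hashes to 8; slot 8 is free → place at 8.
178 hashes to 14; slot 14 is free → place at 14.
718 hashes to 8; 8 taken → place at 9.
395 hashes to 8; 8,9 taken → place at 12.
418 hashes to 0; slot 0 is free → place at 0.
223 hashes to 5; slot 5 is free → place at 5.
815 hashes to 9; 9 taken → place at 10.
Table: [418, ., ., ., ., 223, ., 179, 123, 718, 815, ., 395, ., 178, ., .]

4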